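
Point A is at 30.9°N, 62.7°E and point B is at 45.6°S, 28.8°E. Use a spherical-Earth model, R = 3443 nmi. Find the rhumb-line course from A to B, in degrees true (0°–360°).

Δψ = ln[tan(π/4+φ₂/2)/tan(π/4+φ₁/2)] = -1.4638
Δλ = -0.5917 rad (taken the short way round)
course = atan2(Δλ, Δψ) = 202.01°

202.0°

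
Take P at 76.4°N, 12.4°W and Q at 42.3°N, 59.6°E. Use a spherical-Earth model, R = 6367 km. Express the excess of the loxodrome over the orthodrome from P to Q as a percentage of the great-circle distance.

Great circle: σ = 0.7843 rad → d_gc = Rσ = 4993.6 km
Rhumb: Δφ = -0.5952, Δλ = +1.2566, Δψ = -1.3104, q = Δφ/Δψ = 0.4542 → d_rh = R√(Δφ²+q²Δλ²) = 5250.3 km
Excess = (5250.3 − 4993.6) / 4993.6 = 256.7 / 4993.6 = 5.14% ≈ 5.1%

5.1%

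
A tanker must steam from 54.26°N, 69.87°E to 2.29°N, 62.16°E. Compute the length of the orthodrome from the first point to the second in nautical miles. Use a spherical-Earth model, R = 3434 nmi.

Haversine: a = sin²(Δφ/2)+cos φ₁ cos φ₂ sin²(Δλ/2) = 0.19460;  σ = 2·atan2(√a,√(1−a))
σ = 52.353° → d = Rσ = 3434·0.91373 = 3138 nmi

3138 nmi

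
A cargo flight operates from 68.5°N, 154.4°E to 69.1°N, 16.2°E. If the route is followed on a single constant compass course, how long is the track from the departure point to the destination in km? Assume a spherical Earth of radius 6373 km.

Δψ = ln[tan(π/4+φ₂/2)/tan(π/4+φ₁/2)] = +0.0290;  Δφ = +0.0105 rad,  Δλ = -2.4120 rad
q = Δφ/Δψ = 0.3616
d = R·√(Δφ² + q²Δλ²) = 6373·0.87226 = 5559 km

5559 km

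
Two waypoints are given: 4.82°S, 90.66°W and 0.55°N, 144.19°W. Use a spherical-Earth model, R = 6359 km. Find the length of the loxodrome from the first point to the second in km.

Rhumb course C = atan2(Δλ, Δψ) with Δψ = ln[tan(π/4+φ₂/2)/tan(π/4+φ₁/2)] = +0.0938, Δλ = -0.9343 → C = 275.73°
d = R·|Δφ| / |cos C| = 6359·0.09372 / 0.09992 = 5965 km

5965 km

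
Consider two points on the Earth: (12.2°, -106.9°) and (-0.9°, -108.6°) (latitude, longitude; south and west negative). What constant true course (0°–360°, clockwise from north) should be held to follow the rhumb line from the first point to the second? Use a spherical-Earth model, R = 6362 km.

187.3°

Δψ = ln[tan(π/4+φ₂/2)/tan(π/4+φ₁/2)] = -0.2303
Δλ = -0.0297 rad (taken the short way round)
course = atan2(Δλ, Δψ) = 187.34°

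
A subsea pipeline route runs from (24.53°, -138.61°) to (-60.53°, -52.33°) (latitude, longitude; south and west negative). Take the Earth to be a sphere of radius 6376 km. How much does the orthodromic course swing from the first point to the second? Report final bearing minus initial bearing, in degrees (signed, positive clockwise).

At departure: θ₁ = atan2(sin Δλ cos φ₂, cos φ₁ sin φ₂ − sin φ₁ cos φ₂ cos Δλ) = 148.63°
At arrival: θ₂ = atan2(sin Δλ cos φ₁, −cos φ₂ sin φ₁ + sin φ₂ cos φ₁ cos Δλ) = 105.73°
Δθ = θ₂ − θ₁ = -42.9°

-42.9°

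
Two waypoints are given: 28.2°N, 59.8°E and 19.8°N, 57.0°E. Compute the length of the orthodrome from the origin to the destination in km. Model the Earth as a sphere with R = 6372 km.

976 km

cos σ = sin φ₁ sin φ₂ + cos φ₁ cos φ₂ cos Δλ
      = sin(28.20°)sin(19.80°) + cos(28.20°)cos(19.80°)cos(-2.80°) = 0.9883
σ = 8.780° → d = Rσ = 6372·0.15324 = 976 km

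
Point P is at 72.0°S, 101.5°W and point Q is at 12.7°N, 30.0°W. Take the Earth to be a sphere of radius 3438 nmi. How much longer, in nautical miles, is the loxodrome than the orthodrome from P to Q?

146 nmi

Great circle: cos σ = sin φ₁ sin φ₂ + cos φ₁ cos φ₂ cos Δλ,  σ = 1.6845 rad → d_gc = 5791.2 nmi
Rhumb line: Δψ = +2.0662, q = Δφ/Δψ = 0.7155, d_rh = R√(Δφ²+q²Δλ²) = 5937.4 nmi
Excess = 5937.4 − 5791.2 = 146.2 ≈ 146 nmi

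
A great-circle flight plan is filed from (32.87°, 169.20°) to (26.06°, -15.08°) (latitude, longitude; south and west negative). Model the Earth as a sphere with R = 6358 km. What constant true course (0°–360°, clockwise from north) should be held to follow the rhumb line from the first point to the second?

Meridional parts: M(φ₁)=+0.6080, M(φ₂)=+0.4714 → ΔM = -0.1366;  Δλ = +3.0669 rad
tan C = Δλ / ΔM = -22.4441 → C = 92.55°

92.6°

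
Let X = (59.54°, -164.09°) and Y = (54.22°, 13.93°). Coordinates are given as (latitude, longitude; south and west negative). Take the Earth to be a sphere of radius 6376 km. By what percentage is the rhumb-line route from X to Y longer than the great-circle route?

46.8%

Great circle: σ = 1.1559 rad → d_gc = Rσ = 7370.1 km
Rhumb: Δφ = -0.0929, Δλ = +3.1070, Δψ = -0.1703, q = Δφ/Δψ = 0.5453 → d_rh = R√(Δφ²+q²Δλ²) = 10818.3 km
Excess = (10818.3 − 7370.1) / 7370.1 = 3448.2 / 7370.1 = 46.79% ≈ 46.8%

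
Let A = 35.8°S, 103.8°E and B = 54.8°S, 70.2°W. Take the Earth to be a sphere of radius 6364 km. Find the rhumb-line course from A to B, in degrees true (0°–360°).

261.1°

Δψ = ln[tan(π/4+φ₂/2)/tan(π/4+φ₁/2)] = -0.4782
Δλ = -3.0369 rad (taken the short way round)
course = atan2(Δλ, Δψ) = 261.05°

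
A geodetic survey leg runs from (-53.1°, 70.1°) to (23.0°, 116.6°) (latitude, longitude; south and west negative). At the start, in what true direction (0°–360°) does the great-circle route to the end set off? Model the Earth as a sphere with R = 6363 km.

θ = atan2( sin Δλ·cos φ₂ ,  cos φ₁ sin φ₂ − sin φ₁ cos φ₂ cos Δλ )
  = atan2(+0.6677, +0.7413) = 42.01°

42.0°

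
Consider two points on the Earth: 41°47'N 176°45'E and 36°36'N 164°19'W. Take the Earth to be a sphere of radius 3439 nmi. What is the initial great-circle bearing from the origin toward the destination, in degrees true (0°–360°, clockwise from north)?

θ = atan2( sin Δλ·cos φ₂ ,  cos φ₁ sin φ₂ − sin φ₁ cos φ₂ cos Δλ )
  = atan2(+0.2605, -0.0614) = 103.26°

103.3°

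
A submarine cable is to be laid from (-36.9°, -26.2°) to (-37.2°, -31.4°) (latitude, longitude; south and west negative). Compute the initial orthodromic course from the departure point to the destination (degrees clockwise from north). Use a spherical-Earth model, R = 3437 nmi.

264.3°

N = sin Δλ·cos φ₂ = -0.0722;  D = cos φ₁ sin φ₂ − sin φ₁ cos φ₂ cos Δλ = -0.0072
initial course = atan2(N, D) = 264.30°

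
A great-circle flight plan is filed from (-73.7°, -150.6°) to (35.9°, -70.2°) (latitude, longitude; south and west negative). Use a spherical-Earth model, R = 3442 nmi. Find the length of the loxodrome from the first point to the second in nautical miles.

Δψ = ln[tan(π/4+φ₂/2)/tan(π/4+φ₁/2)] = +2.6156;  Δφ = +1.9129 rad,  Δλ = +1.4032 rad
q = Δφ/Δψ = 0.7313
d = R·√(Δφ² + q²Δλ²) = 3442·2.17079 = 7472 nmi

7472 nmi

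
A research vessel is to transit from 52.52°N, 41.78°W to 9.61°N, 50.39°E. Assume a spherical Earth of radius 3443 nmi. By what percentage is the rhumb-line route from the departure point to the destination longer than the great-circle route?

3.9%

Great circle: σ = 1.4608 rad → d_gc = Rσ = 5029.6 nmi
Rhumb: Δφ = -0.7489, Δλ = +1.6087, Δψ = -0.9125, q = Δφ/Δψ = 0.8208 → d_rh = R√(Δφ²+q²Δλ²) = 5226.3 nmi
Excess = (5226.3 − 5029.6) / 5029.6 = 196.7 / 5029.6 = 3.91% ≈ 3.9%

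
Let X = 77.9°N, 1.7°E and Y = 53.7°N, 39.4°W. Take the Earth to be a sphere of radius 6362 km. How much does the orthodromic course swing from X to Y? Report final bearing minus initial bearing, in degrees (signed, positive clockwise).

Initial bearing θ₁ = atan2(sin Δλ cos φ₂, cos φ₁ sin φ₂ − sin φ₁ cos φ₂ cos Δλ) = 235.52°
Final bearing θ₂ = (initial bearing from the destination back to the start) + 180° = 196.97°
Δθ = θ₂ − θ₁ = -38.5°

-38.5°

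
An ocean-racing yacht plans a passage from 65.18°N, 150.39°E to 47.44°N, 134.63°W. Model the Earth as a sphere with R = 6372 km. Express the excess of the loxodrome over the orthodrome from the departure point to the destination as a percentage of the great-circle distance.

Great circle: σ = 0.7346 rad → d_gc = Rσ = 4680.7 km
Rhumb: Δφ = -0.3096, Δλ = +1.3086, Δψ = -0.5710, q = Δφ/Δψ = 0.5423 → d_rh = R√(Δφ²+q²Δλ²) = 4933.5 km
Excess = (4933.5 − 4680.7) / 4680.7 = 252.8 / 4680.7 = 5.40% ≈ 5.4%

5.4%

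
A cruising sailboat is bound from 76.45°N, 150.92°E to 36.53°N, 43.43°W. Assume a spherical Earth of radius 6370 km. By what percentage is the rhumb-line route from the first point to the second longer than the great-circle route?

34.0%

Great circle: σ = 1.1633 rad → d_gc = Rσ = 7410.4 km
Rhumb: Δφ = -0.6967, Δλ = +2.8911, Δψ = -1.4446, q = Δφ/Δψ = 0.4823 → d_rh = R√(Δφ²+q²Δλ²) = 9929.7 km
Excess = (9929.7 − 7410.4) / 7410.4 = 2519.3 / 7410.4 = 34.00% ≈ 34.0%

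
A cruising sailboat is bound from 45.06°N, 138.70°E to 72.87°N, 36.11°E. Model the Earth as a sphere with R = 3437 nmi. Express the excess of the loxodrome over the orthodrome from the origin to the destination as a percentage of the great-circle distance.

Great circle: σ = 0.8878 rad → d_gc = Rσ = 3051.5 nmi
Rhumb: Δφ = +0.4854, Δλ = -1.7905, Δψ = +1.0102, q = Δφ/Δψ = 0.4805 → d_rh = R√(Δφ²+q²Δλ²) = 3395.0 nmi
Excess = (3395.0 − 3051.5) / 3051.5 = 343.5 / 3051.5 = 11.26% ≈ 11.3%

11.3%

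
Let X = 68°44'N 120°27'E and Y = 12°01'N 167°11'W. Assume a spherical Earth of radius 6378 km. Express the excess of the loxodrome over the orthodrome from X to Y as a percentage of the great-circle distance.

Great circle: σ = 1.2645 rad → d_gc = Rσ = 8065.3 km
Rhumb: Δφ = -0.9899, Δλ = +1.2630, Δψ = -1.4614, q = Δφ/Δψ = 0.6774 → d_rh = R√(Δφ²+q²Δλ²) = 8344.8 km
Excess = (8344.8 − 8065.3) / 8065.3 = 279.5 / 8065.3 = 3.47% ≈ 3.5%

3.5%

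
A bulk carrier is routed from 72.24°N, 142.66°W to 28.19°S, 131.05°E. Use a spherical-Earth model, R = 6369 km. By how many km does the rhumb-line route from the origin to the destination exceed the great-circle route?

Great circle: cos σ = sin φ₁ sin φ₂ + cos φ₁ cos φ₂ cos Δλ,  σ = 2.0180 rad → d_gc = 12852.9 km
Rhumb line: Δψ = -2.3695, q = Δφ/Δψ = 0.7397, d_rh = R√(Δφ²+q²Δλ²) = 13227.9 km
Excess = 13227.9 − 12852.9 = 375.0 ≈ 375 km

375 km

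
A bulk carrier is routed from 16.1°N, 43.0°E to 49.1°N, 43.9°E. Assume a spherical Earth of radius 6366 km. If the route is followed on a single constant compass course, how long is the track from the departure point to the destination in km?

Δψ = ln[tan(π/4+φ₂/2)/tan(π/4+φ₁/2)] = +0.7017;  Δφ = +0.5760 rad,  Δλ = +0.0157 rad
q = Δφ/Δψ = 0.8208
d = R·√(Δφ² + q²Δλ²) = 6366·0.57610 = 3667 km

3667 km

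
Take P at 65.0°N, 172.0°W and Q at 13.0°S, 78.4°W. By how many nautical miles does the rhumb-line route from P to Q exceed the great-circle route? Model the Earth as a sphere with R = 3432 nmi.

230 nmi

Great circle: cos σ = sin φ₁ sin φ₂ + cos φ₁ cos φ₂ cos Δλ,  σ = 1.8026 rad → d_gc = 6186.5 nmi
Rhumb line: Δψ = -1.7353, q = Δφ/Δψ = 0.7845, d_rh = R√(Δφ²+q²Δλ²) = 6416.8 nmi
Excess = 6416.8 − 6186.5 = 230.3 ≈ 230 nmi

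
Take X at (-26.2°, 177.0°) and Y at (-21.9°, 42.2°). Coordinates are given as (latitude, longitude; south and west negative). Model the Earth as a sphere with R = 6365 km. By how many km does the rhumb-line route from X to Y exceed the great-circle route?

908 km

Great circle: cos σ = sin φ₁ sin φ₂ + cos φ₁ cos φ₂ cos Δλ,  σ = 2.0064 rad → d_gc = 12770.6 km
Rhumb line: Δψ = +0.0822, q = Δφ/Δψ = 0.9129, d_rh = R√(Δφ²+q²Δλ²) = 13678.8 km
Excess = 13678.8 − 12770.6 = 908.2 ≈ 908 km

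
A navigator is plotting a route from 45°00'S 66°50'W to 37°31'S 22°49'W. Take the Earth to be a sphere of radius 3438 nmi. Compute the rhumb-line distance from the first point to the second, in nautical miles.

2032 nmi

Δψ = ln[tan(π/4+φ₂/2)/tan(π/4+φ₁/2)] = +0.1741;  Δφ = +0.1306 rad,  Δλ = +0.7682 rad
q = Δφ/Δψ = 0.7504
d = R·√(Δφ² + q²Δλ²) = 3438·0.59108 = 2032 nmi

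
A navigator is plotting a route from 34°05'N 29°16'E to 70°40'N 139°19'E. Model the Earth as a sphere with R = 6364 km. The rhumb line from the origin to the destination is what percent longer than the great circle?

Great circle: σ = 1.1210 rad → d_gc = Rσ = 7134.0 km
Rhumb: Δφ = +0.6385, Δλ = +1.9207, Δψ = +1.1366, q = Δφ/Δψ = 0.5618 → d_rh = R√(Δφ²+q²Δλ²) = 7979.0 km
Excess = (7979.0 − 7134.0) / 7134.0 = 845.0 / 7134.0 = 11.84% ≈ 11.8%

11.8%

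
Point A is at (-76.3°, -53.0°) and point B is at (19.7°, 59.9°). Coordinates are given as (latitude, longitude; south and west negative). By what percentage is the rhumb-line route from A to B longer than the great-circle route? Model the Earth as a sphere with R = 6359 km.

7.3%

Great circle: σ = 1.9979 rad → d_gc = Rσ = 12704.9 km
Rhumb: Δφ = +1.6755, Δλ = +1.9705, Δψ = +2.4700, q = Δφ/Δψ = 0.6783 → d_rh = R√(Δφ²+q²Δλ²) = 13629.7 km
Excess = (13629.7 − 12704.9) / 12704.9 = 924.8 / 12704.9 = 7.28% ≈ 7.3%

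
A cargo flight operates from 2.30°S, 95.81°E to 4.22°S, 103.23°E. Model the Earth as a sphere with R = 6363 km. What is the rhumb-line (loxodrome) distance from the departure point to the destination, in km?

Rhumb course C = atan2(Δλ, Δψ) with Δψ = ln[tan(π/4+φ₂/2)/tan(π/4+φ₁/2)] = -0.0336, Δλ = +0.1295 → C = 104.53°
d = R·|Δφ| / |cos C| = 6363·0.03351 / 0.25090 = 850 km

850 km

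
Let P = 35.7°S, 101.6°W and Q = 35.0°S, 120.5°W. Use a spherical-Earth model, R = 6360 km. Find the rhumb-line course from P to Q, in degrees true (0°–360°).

272.6°

Δψ = ln[tan(π/4+φ₂/2)/tan(π/4+φ₁/2)] = +0.0150
Δλ = -0.3299 rad (taken the short way round)
course = atan2(Δλ, Δψ) = 272.60°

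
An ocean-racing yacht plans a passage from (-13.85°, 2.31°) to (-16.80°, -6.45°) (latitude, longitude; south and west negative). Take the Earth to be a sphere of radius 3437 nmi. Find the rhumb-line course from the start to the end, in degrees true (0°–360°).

250.7°

Δψ = ln[tan(π/4+φ₂/2)/tan(π/4+φ₁/2)] = -0.0534
Δλ = -0.1529 rad (taken the short way round)
course = atan2(Δλ, Δψ) = 250.75°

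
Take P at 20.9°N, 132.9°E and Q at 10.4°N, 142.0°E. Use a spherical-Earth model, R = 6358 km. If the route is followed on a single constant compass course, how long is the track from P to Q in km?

Rhumb course C = atan2(Δλ, Δψ) with Δψ = ln[tan(π/4+φ₂/2)/tan(π/4+φ₁/2)] = -0.1906, Δλ = +0.1588 → C = 140.20°
d = R·|Δφ| / |cos C| = 6358·0.18326 / 0.76828 = 1517 km

1517 km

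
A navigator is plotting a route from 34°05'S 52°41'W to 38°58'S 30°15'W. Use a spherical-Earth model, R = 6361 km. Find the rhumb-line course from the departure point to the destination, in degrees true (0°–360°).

Δψ = ln[tan(π/4+φ₂/2)/tan(π/4+φ₁/2)] = -0.1061
Δλ = +0.3915 rad (taken the short way round)
course = atan2(Δλ, Δψ) = 105.17°

105.2°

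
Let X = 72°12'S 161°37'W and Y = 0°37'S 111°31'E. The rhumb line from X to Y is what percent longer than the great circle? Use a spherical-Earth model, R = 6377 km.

4.8%

Great circle: σ = 1.5438 rad → d_gc = Rσ = 9845.1 km
Rhumb: Δφ = +1.2494, Δλ = -1.5161, Δψ = +1.8433, q = Δφ/Δψ = 0.6778 → d_rh = R√(Δφ²+q²Δλ²) = 10315.9 km
Excess = (10315.9 − 9845.1) / 9845.1 = 470.8 / 9845.1 = 4.78% ≈ 4.8%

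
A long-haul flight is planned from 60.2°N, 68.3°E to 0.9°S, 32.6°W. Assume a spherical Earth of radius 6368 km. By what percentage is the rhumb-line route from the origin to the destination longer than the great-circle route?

4.9%

Great circle: σ = 1.6786 rad → d_gc = Rσ = 10689.3 km
Rhumb: Δφ = -1.0664, Δλ = -1.7610, Δψ = -1.3397, q = Δφ/Δψ = 0.7960 → d_rh = R√(Δφ²+q²Δλ²) = 11216.1 km
Excess = (11216.1 − 10689.3) / 10689.3 = 526.8 / 10689.3 = 4.93% ≈ 4.9%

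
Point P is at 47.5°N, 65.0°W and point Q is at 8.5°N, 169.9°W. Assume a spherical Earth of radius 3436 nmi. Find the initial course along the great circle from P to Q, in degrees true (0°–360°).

θ = atan2( sin Δλ·cos φ₂ ,  cos φ₁ sin φ₂ − sin φ₁ cos φ₂ cos Δλ )
  = atan2(-0.9558, +0.2874) = 286.73°

286.7°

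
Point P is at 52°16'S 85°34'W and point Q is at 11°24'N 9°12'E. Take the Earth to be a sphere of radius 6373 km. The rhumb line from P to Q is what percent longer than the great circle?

Great circle: σ = 1.7785 rad → d_gc = Rσ = 11334.1 km
Rhumb: Δφ = +1.1112, Δλ = +1.6540, Δψ = +1.2740, q = Δφ/Δψ = 0.8722 → d_rh = R√(Δφ²+q²Δλ²) = 11604.8 km
Excess = (11604.8 − 11334.1) / 11334.1 = 270.7 / 11334.1 = 2.39% ≈ 2.4%

2.4%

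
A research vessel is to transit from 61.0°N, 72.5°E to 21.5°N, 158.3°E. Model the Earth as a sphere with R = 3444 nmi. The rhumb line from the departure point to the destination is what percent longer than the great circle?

Great circle: σ = 1.2094 rad → d_gc = Rσ = 4165.2 nmi
Rhumb: Δφ = -0.6894, Δλ = +1.4975, Δψ = -0.9680, q = Δφ/Δψ = 0.7122 → d_rh = R√(Δφ²+q²Δλ²) = 4373.5 nmi
Excess = (4373.5 − 4165.2) / 4165.2 = 208.3 / 4165.2 = 5.00% ≈ 5.0%

5.0%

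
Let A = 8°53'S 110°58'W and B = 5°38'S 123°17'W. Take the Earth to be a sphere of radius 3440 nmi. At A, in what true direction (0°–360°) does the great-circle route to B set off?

284.1°

N = sin Δλ·cos φ₂ = -0.2123;  D = cos φ₁ sin φ₂ − sin φ₁ cos φ₂ cos Δλ = +0.0532
initial course = atan2(N, D) = 284.06°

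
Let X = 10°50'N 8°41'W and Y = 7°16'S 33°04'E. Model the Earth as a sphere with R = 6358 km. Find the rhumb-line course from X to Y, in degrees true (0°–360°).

Meridional parts: M(φ₁)=+0.1902, M(φ₂)=-0.1272 → ΔM = -0.3174;  Δλ = +0.7287 rad
tan C = Δλ / ΔM = -2.2959 → C = 113.54°

113.5°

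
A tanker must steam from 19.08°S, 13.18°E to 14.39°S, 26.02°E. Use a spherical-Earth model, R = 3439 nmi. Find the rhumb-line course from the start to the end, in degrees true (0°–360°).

Meridional parts: M(φ₁)=-0.3393, M(φ₂)=-0.2538 → ΔM = +0.0855;  Δλ = +0.2241 rad
tan C = Δλ / ΔM = +2.6209 → C = 69.12°

69.1°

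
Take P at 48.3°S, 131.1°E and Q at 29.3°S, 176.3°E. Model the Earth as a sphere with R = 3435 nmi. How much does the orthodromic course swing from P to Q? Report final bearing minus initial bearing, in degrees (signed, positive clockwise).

At departure: θ₁ = atan2(sin Δλ cos φ₂, cos φ₁ sin φ₂ − sin φ₁ cos φ₂ cos Δλ) = 77.85°
At arrival: θ₂ = atan2(sin Δλ cos φ₁, −cos φ₂ sin φ₁ + sin φ₂ cos φ₁ cos Δλ) = 48.22°
Δθ = θ₂ − θ₁ = -29.6°

-29.6°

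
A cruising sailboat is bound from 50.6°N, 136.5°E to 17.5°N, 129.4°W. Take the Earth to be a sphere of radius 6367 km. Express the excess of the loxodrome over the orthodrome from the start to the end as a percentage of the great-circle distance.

4.6%

Great circle: σ = 1.3806 rad → d_gc = Rσ = 8790.1 km
Rhumb: Δφ = -0.5777, Δλ = +1.6424, Δψ = -0.7168, q = Δφ/Δψ = 0.8060 → d_rh = R√(Δφ²+q²Δλ²) = 9195.6 km
Excess = (9195.6 − 8790.1) / 8790.1 = 405.5 / 8790.1 = 4.61% ≈ 4.6%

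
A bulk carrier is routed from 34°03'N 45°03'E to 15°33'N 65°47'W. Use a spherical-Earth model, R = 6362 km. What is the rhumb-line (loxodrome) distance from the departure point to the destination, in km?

11291 km

Rhumb course C = atan2(Δλ, Δψ) with Δψ = ln[tan(π/4+φ₂/2)/tan(π/4+φ₁/2)] = -0.3579, Δλ = -1.9344 → C = 259.52°
d = R·|Δφ| / |cos C| = 6362·0.32289 / 0.18194 = 11291 km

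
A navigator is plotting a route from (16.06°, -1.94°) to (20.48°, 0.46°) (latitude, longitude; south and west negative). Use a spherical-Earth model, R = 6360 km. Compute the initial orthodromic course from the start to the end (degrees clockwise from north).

θ = atan2( sin Δλ·cos φ₂ ,  cos φ₁ sin φ₂ − sin φ₁ cos φ₂ cos Δλ )
  = atan2(+0.0392, +0.0773) = 26.91°

26.9°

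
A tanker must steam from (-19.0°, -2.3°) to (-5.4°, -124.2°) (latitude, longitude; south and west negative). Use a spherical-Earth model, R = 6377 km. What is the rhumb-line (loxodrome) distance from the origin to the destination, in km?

Rhumb course C = atan2(Δλ, Δψ) with Δψ = ln[tan(π/4+φ₂/2)/tan(π/4+φ₁/2)] = +0.2435, Δλ = -2.1276 → C = 276.53°
d = R·|Δφ| / |cos C| = 6377·0.23736 / 0.11370 = 13313 km

13313 km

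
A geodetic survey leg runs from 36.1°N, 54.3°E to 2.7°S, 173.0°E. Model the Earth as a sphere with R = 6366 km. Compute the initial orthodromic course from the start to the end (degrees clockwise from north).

74.4°

θ = atan2( sin Δλ·cos φ₂ ,  cos φ₁ sin φ₂ − sin φ₁ cos φ₂ cos Δλ )
  = atan2(+0.8762, +0.2446) = 74.40°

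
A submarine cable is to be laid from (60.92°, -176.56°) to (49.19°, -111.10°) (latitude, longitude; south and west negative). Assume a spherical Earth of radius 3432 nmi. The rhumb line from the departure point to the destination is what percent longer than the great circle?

Great circle: σ = 0.6544 rad → d_gc = Rσ = 2246.0 nmi
Rhumb: Δφ = -0.2047, Δλ = +1.1425, Δψ = -0.3607, q = Δφ/Δψ = 0.5677 → d_rh = R√(Δφ²+q²Δλ²) = 2334.0 nmi
Excess = (2334.0 − 2246.0) / 2246.0 = 88.0 / 2246.0 = 3.92% ≈ 3.9%

3.9%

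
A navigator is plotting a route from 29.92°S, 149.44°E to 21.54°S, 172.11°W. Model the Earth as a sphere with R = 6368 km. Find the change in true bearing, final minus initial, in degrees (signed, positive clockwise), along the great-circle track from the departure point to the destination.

-17.3°

At departure: θ₁ = atan2(sin Δλ cos φ₂, cos φ₁ sin φ₂ − sin φ₁ cos φ₂ cos Δλ) = 85.54°
At arrival: θ₂ = atan2(sin Δλ cos φ₁, −cos φ₂ sin φ₁ + sin φ₂ cos φ₁ cos Δλ) = 68.28°
Δθ = θ₂ − θ₁ = -17.3°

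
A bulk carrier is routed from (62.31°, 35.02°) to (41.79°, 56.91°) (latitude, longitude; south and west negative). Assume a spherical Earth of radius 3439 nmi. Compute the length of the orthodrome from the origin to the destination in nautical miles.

1457 nmi

Haversine: a = sin²(Δφ/2)+cos φ₁ cos φ₂ sin²(Δλ/2) = 0.04421;  σ = 2·atan2(√a,√(1−a))
σ = 24.277° → d = Rσ = 3439·0.42371 = 1457 nmi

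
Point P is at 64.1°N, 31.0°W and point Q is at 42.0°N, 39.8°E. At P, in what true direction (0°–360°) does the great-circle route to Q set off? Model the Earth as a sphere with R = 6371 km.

N = sin Δλ·cos φ₂ = +0.7018;  D = cos φ₁ sin φ₂ − sin φ₁ cos φ₂ cos Δλ = +0.0724
initial course = atan2(N, D) = 84.11°

84.1°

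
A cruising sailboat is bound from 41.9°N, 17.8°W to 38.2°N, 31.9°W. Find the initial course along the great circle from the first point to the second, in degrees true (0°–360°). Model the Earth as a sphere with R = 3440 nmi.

255.7°

N = sin Δλ·cos φ₂ = -0.1914;  D = cos φ₁ sin φ₂ − sin φ₁ cos φ₂ cos Δλ = -0.0487
initial course = atan2(N, D) = 255.72°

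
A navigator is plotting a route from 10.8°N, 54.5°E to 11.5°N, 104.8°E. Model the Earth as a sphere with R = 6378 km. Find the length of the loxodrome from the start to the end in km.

Δψ = ln[tan(π/4+φ₂/2)/tan(π/4+φ₁/2)] = +0.0125;  Δφ = +0.0122 rad,  Δλ = +0.8779 rad
q = Δφ/Δψ = 0.9811
d = R·√(Δφ² + q²Δλ²) = 6378·0.86141 = 5494 km

5494 km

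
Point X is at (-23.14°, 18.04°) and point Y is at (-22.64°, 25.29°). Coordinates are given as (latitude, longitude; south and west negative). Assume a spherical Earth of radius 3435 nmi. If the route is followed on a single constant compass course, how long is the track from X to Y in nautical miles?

402 nmi

Rhumb course C = atan2(Δλ, Δψ) with Δψ = ln[tan(π/4+φ₂/2)/tan(π/4+φ₁/2)] = +0.0095, Δλ = +0.1265 → C = 85.72°
d = R·|Δφ| / |cos C| = 3435·0.00873 / 0.07465 = 402 nmi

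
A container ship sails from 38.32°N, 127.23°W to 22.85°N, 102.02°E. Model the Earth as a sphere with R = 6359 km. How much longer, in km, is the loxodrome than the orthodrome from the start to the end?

1074 km

Great circle: cos σ = sin φ₁ sin φ₂ + cos φ₁ cos φ₂ cos Δλ,  σ = 1.8041 rad → d_gc = 11472.1 km
Rhumb line: Δψ = -0.3153, q = Δφ/Δψ = 0.8564, d_rh = R√(Δφ²+q²Δλ²) = 12545.8 km
Excess = 12545.8 − 11472.1 = 1073.7 ≈ 1074 km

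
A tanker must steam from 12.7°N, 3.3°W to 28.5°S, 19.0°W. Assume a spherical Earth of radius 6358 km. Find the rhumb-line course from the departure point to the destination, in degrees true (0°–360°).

Δψ = ln[tan(π/4+φ₂/2)/tan(π/4+φ₁/2)] = -0.7428
Δλ = -0.2740 rad (taken the short way round)
course = atan2(Δλ, Δψ) = 200.25°

200.2°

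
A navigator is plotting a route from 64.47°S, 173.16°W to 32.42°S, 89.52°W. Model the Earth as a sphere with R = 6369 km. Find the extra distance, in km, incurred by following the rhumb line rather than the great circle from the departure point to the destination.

Great circle: cos σ = sin φ₁ sin φ₂ + cos φ₁ cos φ₂ cos Δλ,  σ = 1.0192 rad → d_gc = 6491.1 km
Rhumb line: Δψ = +0.8861, q = Δφ/Δψ = 0.6313, d_rh = R√(Δφ²+q²Δλ²) = 6866.0 km
Excess = 6866.0 − 6491.1 = 374.9 ≈ 375 km

375 km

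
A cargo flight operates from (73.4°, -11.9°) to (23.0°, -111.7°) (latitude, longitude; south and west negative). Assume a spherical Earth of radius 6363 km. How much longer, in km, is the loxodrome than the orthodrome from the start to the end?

680 km

Great circle: cos σ = sin φ₁ sin φ₂ + cos φ₁ cos φ₂ cos Δλ,  σ = 1.2348 rad → d_gc = 7857.2 km
Rhumb line: Δψ = -1.5123, q = Δφ/Δψ = 0.5817, d_rh = R√(Δφ²+q²Δλ²) = 8537.6 km
Excess = 8537.6 − 7857.2 = 680.4 ≈ 680 km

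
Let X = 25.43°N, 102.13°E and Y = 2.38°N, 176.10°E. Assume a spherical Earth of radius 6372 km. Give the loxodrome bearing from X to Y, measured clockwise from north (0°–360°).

107.9°

Δψ = ln[tan(π/4+φ₂/2)/tan(π/4+φ₁/2)] = -0.4176
Δλ = +1.2910 rad (taken the short way round)
course = atan2(Δλ, Δψ) = 107.93°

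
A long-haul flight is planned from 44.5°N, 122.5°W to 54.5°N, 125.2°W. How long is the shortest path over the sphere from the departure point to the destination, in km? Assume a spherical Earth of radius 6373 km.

cos σ = sin φ₁ sin φ₂ + cos φ₁ cos φ₂ cos Δλ
      = sin(44.50°)sin(54.50°) + cos(44.50°)cos(54.50°)cos(-2.70°) = 0.9843
σ = 10.151° → d = Rσ = 6373·0.17716 = 1129 km

1129 km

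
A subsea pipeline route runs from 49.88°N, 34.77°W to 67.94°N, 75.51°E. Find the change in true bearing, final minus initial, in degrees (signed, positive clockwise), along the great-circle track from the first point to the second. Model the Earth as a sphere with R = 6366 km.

+102.4°

Initial bearing θ₁ = atan2(sin Δλ cos φ₂, cos φ₁ sin φ₂ − sin φ₁ cos φ₂ cos Δλ) = 26.82°
Final bearing θ₂ = (initial bearing from the destination back to the start) + 180° = 129.27°
Δθ = θ₂ − θ₁ = +102.4°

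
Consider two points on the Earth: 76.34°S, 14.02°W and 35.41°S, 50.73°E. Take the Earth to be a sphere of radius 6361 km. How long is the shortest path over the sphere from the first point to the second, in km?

5531 km

Haversine: a = sin²(Δφ/2)+cos φ₁ cos φ₂ sin²(Δλ/2) = 0.17743;  σ = 2·atan2(√a,√(1−a))
σ = 49.824° → d = Rσ = 6361·0.86959 = 5531 km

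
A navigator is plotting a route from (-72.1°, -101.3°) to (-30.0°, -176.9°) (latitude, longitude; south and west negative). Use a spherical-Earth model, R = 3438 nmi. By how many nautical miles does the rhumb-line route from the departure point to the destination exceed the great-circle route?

Great circle: cos σ = sin φ₁ sin φ₂ + cos φ₁ cos φ₂ cos Δλ,  σ = 0.9980 rad → d_gc = 3431.1 nmi
Rhumb line: Δψ = +1.2991, q = Δφ/Δψ = 0.5656, d_rh = R√(Δφ²+q²Δλ²) = 3600.7 nmi
Excess = 3600.7 − 3431.1 = 169.6 ≈ 170 nmi

170 nmi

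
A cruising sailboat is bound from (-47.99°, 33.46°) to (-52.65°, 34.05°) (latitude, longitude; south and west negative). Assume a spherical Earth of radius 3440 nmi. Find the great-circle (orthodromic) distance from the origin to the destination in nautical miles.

281 nmi

Haversine: a = sin²(Δφ/2)+cos φ₁ cos φ₂ sin²(Δλ/2) = 0.00166;  σ = 2·atan2(√a,√(1−a))
σ = 4.675° → d = Rσ = 3440·0.08160 = 281 nmi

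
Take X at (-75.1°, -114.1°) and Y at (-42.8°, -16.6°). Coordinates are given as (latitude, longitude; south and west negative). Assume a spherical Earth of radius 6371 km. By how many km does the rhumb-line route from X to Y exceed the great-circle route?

561 km

Great circle: cos σ = sin φ₁ sin φ₂ + cos φ₁ cos φ₂ cos Δλ,  σ = 0.8867 rad → d_gc = 5649.2 km
Rhumb line: Δψ = +1.2063, q = Δφ/Δψ = 0.4673, d_rh = R√(Δφ²+q²Δλ²) = 6210.5 km
Excess = 6210.5 − 5649.2 = 561.3 ≈ 561 km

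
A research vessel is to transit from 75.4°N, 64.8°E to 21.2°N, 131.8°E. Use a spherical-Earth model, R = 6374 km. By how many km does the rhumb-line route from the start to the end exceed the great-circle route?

Great circle: cos σ = sin φ₁ sin φ₂ + cos φ₁ cos φ₂ cos Δλ,  σ = 1.1132 rad → d_gc = 7095.7 km
Rhumb line: Δψ = -1.6762, q = Δφ/Δψ = 0.5644, d_rh = R√(Δφ²+q²Δλ²) = 7351.9 km
Excess = 7351.9 − 7095.7 = 256.2 ≈ 256 km

256 km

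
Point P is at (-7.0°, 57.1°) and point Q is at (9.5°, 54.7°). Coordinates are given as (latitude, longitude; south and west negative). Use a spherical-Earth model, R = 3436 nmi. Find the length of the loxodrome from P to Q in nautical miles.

1000 nmi

Δψ = ln[tan(π/4+φ₂/2)/tan(π/4+φ₁/2)] = +0.2890;  Δφ = +0.2880 rad,  Δλ = -0.0419 rad
q = Δφ/Δψ = 0.9963
d = R·√(Δφ² + q²Δλ²) = 3436·0.29099 = 1000 nmi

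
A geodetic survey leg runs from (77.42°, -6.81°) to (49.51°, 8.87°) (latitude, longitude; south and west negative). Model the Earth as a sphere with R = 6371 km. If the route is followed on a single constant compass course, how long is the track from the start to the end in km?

3182 km

Δψ = ln[tan(π/4+φ₂/2)/tan(π/4+φ₁/2)] = -1.2078;  Δφ = -0.4871 rad,  Δλ = +0.2737 rad
q = Δφ/Δψ = 0.4033
d = R·√(Δφ² + q²Δλ²) = 6371·0.49947 = 3182 km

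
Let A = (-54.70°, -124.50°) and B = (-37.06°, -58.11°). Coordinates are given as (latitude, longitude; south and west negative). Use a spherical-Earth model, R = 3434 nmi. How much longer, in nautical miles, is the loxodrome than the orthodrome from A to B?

Great circle: cos σ = sin φ₁ sin φ₂ + cos φ₁ cos φ₂ cos Δλ,  σ = 0.8278 rad → d_gc = 2842.5 nmi
Rhumb line: Δψ = +0.4478, q = Δφ/Δψ = 0.6875, d_rh = R√(Δφ²+q²Δλ²) = 2932.7 nmi
Excess = 2932.7 − 2842.5 = 90.2 ≈ 90 nmi

90 nmi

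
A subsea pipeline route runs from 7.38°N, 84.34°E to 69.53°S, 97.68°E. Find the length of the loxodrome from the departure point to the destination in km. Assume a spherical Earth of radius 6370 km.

Rhumb course C = atan2(Δλ, Δψ) with Δψ = ln[tan(π/4+φ₂/2)/tan(π/4+φ₁/2)] = -1.8409, Δλ = +0.2328 → C = 172.79°
d = R·|Δφ| / |cos C| = 6370·1.34233 / 0.99210 = 8619 km

8619 km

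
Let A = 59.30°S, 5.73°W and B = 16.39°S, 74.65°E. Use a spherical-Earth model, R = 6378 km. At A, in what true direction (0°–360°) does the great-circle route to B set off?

90.4°

θ = atan2( sin Δλ·cos φ₂ ,  cos φ₁ sin φ₂ − sin φ₁ cos φ₂ cos Δλ )
  = atan2(+0.9459, -0.0062) = 90.38°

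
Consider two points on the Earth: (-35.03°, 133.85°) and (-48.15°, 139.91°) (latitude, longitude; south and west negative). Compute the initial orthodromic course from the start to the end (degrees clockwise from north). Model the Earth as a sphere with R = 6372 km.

162.9°

N = sin Δλ·cos φ₂ = +0.0704;  D = cos φ₁ sin φ₂ − sin φ₁ cos φ₂ cos Δλ = -0.2291
initial course = atan2(N, D) = 162.91°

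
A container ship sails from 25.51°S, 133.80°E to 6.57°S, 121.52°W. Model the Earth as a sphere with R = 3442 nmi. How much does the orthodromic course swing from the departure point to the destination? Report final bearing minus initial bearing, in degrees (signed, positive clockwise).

Initial bearing θ₁ = atan2(sin Δλ cos φ₂, cos φ₁ sin φ₂ − sin φ₁ cos φ₂ cos Δλ) = 102.42°
Final bearing θ₂ = (initial bearing from the destination back to the start) + 180° = 62.52°
Δθ = θ₂ − θ₁ = -39.9°

-39.9°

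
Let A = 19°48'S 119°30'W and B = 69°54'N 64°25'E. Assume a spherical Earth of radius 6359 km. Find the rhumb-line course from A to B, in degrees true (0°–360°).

Δψ = ln[tan(π/4+φ₂/2)/tan(π/4+φ₁/2)] = +2.0830
Δλ = -3.0732 rad (taken the short way round)
course = atan2(Δλ, Δψ) = 304.13°

304.1°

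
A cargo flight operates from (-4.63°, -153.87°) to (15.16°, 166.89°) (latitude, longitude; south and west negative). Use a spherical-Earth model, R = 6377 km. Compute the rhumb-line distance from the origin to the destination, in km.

4855 km

Rhumb course C = atan2(Δλ, Δψ) with Δψ = ln[tan(π/4+φ₂/2)/tan(π/4+φ₁/2)] = +0.3486, Δλ = -0.6849 → C = 296.98°
d = R·|Δφ| / |cos C| = 6377·0.34540 / 0.45365 = 4855 km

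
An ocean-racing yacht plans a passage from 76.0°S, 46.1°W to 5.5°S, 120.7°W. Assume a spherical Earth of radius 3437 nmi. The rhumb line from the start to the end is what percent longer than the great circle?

Great circle: σ = 1.4132 rad → d_gc = Rσ = 4857.2 nmi
Rhumb: Δφ = +1.2305, Δλ = -1.3020, Δψ = +2.0012, q = Δφ/Δψ = 0.6149 → d_rh = R√(Δφ²+q²Δλ²) = 5045.4 nmi
Excess = (5045.4 − 4857.2) / 4857.2 = 188.2 / 4857.2 = 3.87% ≈ 3.9%

3.9%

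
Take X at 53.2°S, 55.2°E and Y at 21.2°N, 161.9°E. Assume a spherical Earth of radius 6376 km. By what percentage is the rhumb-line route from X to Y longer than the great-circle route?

2.5%

Great circle: σ = 2.0376 rad → d_gc = Rσ = 12991.9 km
Rhumb: Δφ = +1.2985, Δλ = +1.8623, Δψ = +1.4794, q = Δφ/Δψ = 0.8777 → d_rh = R√(Δφ²+q²Δλ²) = 13310.5 km
Excess = (13310.5 − 12991.9) / 12991.9 = 318.6 / 12991.9 = 2.452% ≈ 2.5%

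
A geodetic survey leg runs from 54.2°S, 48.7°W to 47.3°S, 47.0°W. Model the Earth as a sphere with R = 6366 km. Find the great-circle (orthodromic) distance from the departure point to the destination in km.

cos σ = sin φ₁ sin φ₂ + cos φ₁ cos φ₂ cos Δλ
      = sin(-54.20°)sin(-47.30°) + cos(-54.20°)cos(-47.30°)cos(1.70°) = 0.9926
σ = 6.983° → d = Rσ = 6366·0.12187 = 776 km

776 km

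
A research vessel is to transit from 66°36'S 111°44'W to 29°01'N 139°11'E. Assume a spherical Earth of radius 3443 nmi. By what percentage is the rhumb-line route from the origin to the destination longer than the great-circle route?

Great circle: σ = 2.1636 rad → d_gc = Rσ = 7449.4 nmi
Rhumb: Δφ = +1.6688, Δλ = -1.9039, Δψ = +2.1042, q = Δφ/Δψ = 0.7931 → d_rh = R√(Δφ²+q²Δλ²) = 7748.6 nmi
Excess = (7748.6 − 7449.4) / 7449.4 = 299.2 / 7449.4 = 4.02% ≈ 4.0%

4.0%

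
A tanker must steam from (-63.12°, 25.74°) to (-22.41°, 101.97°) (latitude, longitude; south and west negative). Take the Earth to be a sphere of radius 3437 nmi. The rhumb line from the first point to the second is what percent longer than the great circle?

Great circle: σ = 1.1157 rad → d_gc = Rσ = 3834.7 nmi
Rhumb: Δφ = +0.7105, Δλ = +1.3305, Δψ = +1.0299, q = Δφ/Δψ = 0.6899 → d_rh = R√(Δφ²+q²Δλ²) = 3989.5 nmi
Excess = (3989.5 − 3834.7) / 3834.7 = 154.8 / 3834.7 = 4.04% ≈ 4.0%

4.0%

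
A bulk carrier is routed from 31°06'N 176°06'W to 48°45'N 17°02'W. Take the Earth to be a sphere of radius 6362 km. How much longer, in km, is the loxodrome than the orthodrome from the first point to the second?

2677 km

Great circle: cos σ = sin φ₁ sin φ₂ + cos φ₁ cos φ₂ cos Δλ,  σ = 1.7102 rad → d_gc = 10880.4 km
Rhumb line: Δψ = +0.4056, q = Δφ/Δψ = 0.7595, d_rh = R√(Δφ²+q²Δλ²) = 13557.8 km
Excess = 13557.8 − 10880.4 = 2677.4 ≈ 2677 km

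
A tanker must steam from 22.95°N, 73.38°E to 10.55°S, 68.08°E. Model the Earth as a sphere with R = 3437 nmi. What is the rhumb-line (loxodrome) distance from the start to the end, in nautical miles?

Δψ = ln[tan(π/4+φ₂/2)/tan(π/4+φ₁/2)] = -0.5969;  Δφ = -0.5847 rad,  Δλ = -0.0925 rad
q = Δφ/Δψ = 0.9795
d = R·√(Δφ² + q²Δλ²) = 3437·0.59166 = 2034 nmi

2034 nmi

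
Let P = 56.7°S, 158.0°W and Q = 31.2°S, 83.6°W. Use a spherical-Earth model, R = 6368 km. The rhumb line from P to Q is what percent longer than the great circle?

3.9%

Great circle: σ = 0.9773 rad → d_gc = Rσ = 6223.5 km
Rhumb: Δφ = +0.4451, Δλ = +1.2985, Δψ = +0.6335, q = Δφ/Δψ = 0.7026 → d_rh = R√(Δφ²+q²Δλ²) = 6464.1 km
Excess = (6464.1 − 6223.5) / 6223.5 = 240.6 / 6223.5 = 3.87% ≈ 3.9%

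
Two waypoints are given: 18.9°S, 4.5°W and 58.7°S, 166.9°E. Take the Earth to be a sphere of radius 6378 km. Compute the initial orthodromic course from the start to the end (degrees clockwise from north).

θ = atan2( sin Δλ·cos φ₂ ,  cos φ₁ sin φ₂ − sin φ₁ cos φ₂ cos Δλ )
  = atan2(+0.0777, -0.9748) = 175.44°

175.4°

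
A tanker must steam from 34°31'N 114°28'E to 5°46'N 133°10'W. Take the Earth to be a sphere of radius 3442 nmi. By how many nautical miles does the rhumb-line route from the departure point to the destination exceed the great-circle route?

192 nmi

Great circle: cos σ = sin φ₁ sin φ₂ + cos φ₁ cos φ₂ cos Δλ,  σ = 1.8287 rad → d_gc = 6294.3 nmi
Rhumb line: Δψ = -0.5418, q = Δφ/Δψ = 0.9262, d_rh = R√(Δφ²+q²Δλ²) = 6486.5 nmi
Excess = 6486.5 − 6294.3 = 192.2 ≈ 192 nmi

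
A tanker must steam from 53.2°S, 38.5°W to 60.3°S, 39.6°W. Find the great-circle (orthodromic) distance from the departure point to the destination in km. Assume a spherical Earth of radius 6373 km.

cos σ = sin φ₁ sin φ₂ + cos φ₁ cos φ₂ cos Δλ
      = sin(-53.20°)sin(-60.30°) + cos(-53.20°)cos(-60.30°)cos(-1.10°) = 0.9923
σ = 7.125° → d = Rσ = 6373·0.12436 = 793 km

793 km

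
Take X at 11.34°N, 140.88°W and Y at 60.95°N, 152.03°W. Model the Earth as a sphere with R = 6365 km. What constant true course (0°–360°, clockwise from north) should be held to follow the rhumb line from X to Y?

350.4°

Meridional parts: M(φ₁)=+0.1992, M(φ₂)=+1.3506 → ΔM = +1.1514;  Δλ = -0.1946 rad
tan C = Δλ / ΔM = -0.1690 → C = 350.41°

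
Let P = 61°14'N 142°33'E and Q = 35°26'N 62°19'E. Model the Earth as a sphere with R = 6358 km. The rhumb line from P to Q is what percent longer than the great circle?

Great circle: σ = 0.9585 rad → d_gc = Rσ = 6094.3 km
Rhumb: Δφ = -0.4503, Δλ = -1.4003, Δψ = -0.6987, q = Δφ/Δψ = 0.6444 → d_rh = R√(Δφ²+q²Δλ²) = 6412.3 km
Excess = (6412.3 − 6094.3) / 6094.3 = 318.0 / 6094.3 = 5.22% ≈ 5.2%

5.2%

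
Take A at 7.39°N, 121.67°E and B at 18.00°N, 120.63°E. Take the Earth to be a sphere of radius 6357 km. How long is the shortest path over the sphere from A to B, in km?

1183 km

cos σ = sin φ₁ sin φ₂ + cos φ₁ cos φ₂ cos Δλ
      = sin(7.39°)sin(18.00°) + cos(7.39°)cos(18.00°)cos(-1.04°) = 0.9827
σ = 10.658° → d = Rσ = 6357·0.18602 = 1183 km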